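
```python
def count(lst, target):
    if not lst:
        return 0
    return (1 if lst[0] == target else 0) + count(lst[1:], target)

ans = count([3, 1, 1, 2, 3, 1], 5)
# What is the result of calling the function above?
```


count([3, 1, 1, 2, 3, 1], 5)
lst[0]=3 != 5: 0 + count([1, 1, 2, 3, 1], 5)
lst[0]=1 != 5: 0 + count([1, 2, 3, 1], 5)
lst[0]=1 != 5: 0 + count([2, 3, 1], 5)
lst[0]=2 != 5: 0 + count([3, 1], 5)
lst[0]=3 != 5: 0 + count([1], 5)
lst[0]=1 != 5: 0 + count([], 5)
= 0


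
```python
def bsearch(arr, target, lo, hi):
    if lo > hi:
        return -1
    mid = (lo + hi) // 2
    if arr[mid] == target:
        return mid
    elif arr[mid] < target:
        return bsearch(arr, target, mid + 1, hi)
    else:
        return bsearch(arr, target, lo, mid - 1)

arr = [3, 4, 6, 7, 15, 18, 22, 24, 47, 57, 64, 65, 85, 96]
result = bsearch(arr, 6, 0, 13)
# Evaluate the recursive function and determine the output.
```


bsearch(arr, 6, 0, 13)
lo=0, hi=13, mid=6, arr[mid]=22
22 > 6, search left half
lo=0, hi=5, mid=2, arr[mid]=6
arr[2] == 6, found at index 2
= 2


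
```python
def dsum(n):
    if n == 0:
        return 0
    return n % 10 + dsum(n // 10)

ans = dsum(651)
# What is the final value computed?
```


dsum(651)
= 1 + dsum(65)
= 1 + 5 + dsum(6)
= 1 + 5 + 6 + dsum(0)
= 1 + 5 + 6 + 0
= 12


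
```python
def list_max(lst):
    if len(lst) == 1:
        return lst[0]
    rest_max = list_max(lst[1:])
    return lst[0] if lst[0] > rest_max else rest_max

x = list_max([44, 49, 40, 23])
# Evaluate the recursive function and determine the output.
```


list_max([44, 49, 40, 23])
= compare 44 with list_max([49, 40, 23])
= compare 49 with list_max([40, 23])
= compare 40 with list_max([23])
Base: list_max([23]) = 23
compare 40 with 23: max = 40
compare 49 with 40: max = 49
compare 44 with 49: max = 49
= 49


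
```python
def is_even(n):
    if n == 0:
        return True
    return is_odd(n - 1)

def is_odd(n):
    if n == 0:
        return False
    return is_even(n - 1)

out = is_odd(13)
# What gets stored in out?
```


is_odd(13)
= is_even(12)
= is_odd(11)
= is_even(10)
= is_odd(9)
= is_even(8)
= is_odd(7)
= is_even(6)
= is_odd(5)
= is_even(4)
= is_odd(3)
= is_even(2)
= is_odd(1)
= is_even(0)
n == 0: return True
= True


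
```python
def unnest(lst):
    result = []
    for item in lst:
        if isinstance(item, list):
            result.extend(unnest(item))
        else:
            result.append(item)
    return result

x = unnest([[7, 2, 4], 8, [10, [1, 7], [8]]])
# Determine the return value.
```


unnest([[7, 2, 4], 8, [10, [1, 7], [8]]])
Processing each element:
  [7, 2, 4] is a list -> unnest recursively -> [7, 2, 4]
  8 is not a list -> append 8
  [10, [1, 7], [8]] is a list -> unnest recursively -> [10, 1, 7, 8]
= [7, 2, 4, 8, 10, 1, 7, 8]


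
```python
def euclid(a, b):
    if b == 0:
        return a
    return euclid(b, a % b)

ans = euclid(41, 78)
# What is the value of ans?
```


euclid(41, 78)
= euclid(78, 41 % 78) = euclid(78, 41)
= euclid(41, 78 % 41) = euclid(41, 37)
= euclid(37, 41 % 37) = euclid(37, 4)
= euclid(4, 37 % 4) = euclid(4, 1)
= euclid(1, 4 % 1) = euclid(1, 0)
b == 0, return a = 1


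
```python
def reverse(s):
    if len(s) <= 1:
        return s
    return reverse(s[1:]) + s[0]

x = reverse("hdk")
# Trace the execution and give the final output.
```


reverse("hdk")
= reverse("dk") + "h"
= reverse("k") + "d" + "h"
= "k" + "d" + "h"
= "kdh"


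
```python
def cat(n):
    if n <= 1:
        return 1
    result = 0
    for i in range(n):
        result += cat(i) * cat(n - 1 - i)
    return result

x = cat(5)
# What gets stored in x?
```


cat(5)
= sum of cat(i) * cat(5-1-i) for i in 0..4
First compute sub-values bottom-up:
  cat(0) = 1, cat(1) = 1
  cat(2) = 1*1 + 1*1 = 2
  cat(3) = 1*2 + 1*1 + 2*1 = 5
  cat(4) = 1*5 + 1*2 + 2*1 + 5*1 = 14
Now cat(5):
  cat(0)*cat(4) = 1*14 = 14
  cat(1)*cat(3) = 1*5 = 5
  cat(2)*cat(2) = 2*2 = 4
  cat(3)*cat(1) = 5*1 = 5
  cat(4)*cat(0) = 14*1 = 14
= 14 + 5 + 4 + 5 + 14
= 42


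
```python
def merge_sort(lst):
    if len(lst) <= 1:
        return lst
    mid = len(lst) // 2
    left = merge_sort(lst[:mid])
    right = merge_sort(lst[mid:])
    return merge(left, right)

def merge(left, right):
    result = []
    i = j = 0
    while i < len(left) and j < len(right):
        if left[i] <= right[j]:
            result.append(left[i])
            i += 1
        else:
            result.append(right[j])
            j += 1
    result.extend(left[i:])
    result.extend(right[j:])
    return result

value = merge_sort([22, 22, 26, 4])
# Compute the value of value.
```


merge_sort([22, 22, 26, 4])
Split into [22, 22] and [26, 4]
Left sorted: [22, 22]
Right sorted: [4, 26]
Merge [22, 22] and [4, 26]
= [4, 22, 22, 26]


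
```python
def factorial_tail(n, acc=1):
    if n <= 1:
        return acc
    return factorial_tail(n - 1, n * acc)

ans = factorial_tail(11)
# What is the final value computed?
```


factorial_tail(11, 1)
= factorial_tail(10, 11 * 1) = factorial_tail(10, 11)
= factorial_tail(9, 10 * 11) = factorial_tail(9, 110)
= factorial_tail(8, 9 * 110) = factorial_tail(8, 990)
= factorial_tail(7, 8 * 990) = factorial_tail(7, 7920)
= factorial_tail(6, 7 * 7920) = factorial_tail(6, 55440)
= factorial_tail(5, 6 * 55440) = factorial_tail(5, 332640)
= factorial_tail(4, 5 * 332640) = factorial_tail(4, 1663200)
= factorial_tail(3, 4 * 1663200) = factorial_tail(3, 6652800)
= factorial_tail(2, 3 * 6652800) = factorial_tail(2, 19958400)
= factorial_tail(1, 2 * 19958400) = factorial_tail(1, 39916800)
n <= 1, return acc = 39916800


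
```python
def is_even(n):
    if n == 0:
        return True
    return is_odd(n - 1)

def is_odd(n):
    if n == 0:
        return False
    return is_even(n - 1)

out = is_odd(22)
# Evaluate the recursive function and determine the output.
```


is_odd(22)
= is_even(21)
= is_odd(20)
= is_even(19)
= is_odd(18)
= is_even(17)
= is_odd(16)
= is_even(15)
= is_odd(14)
= is_even(13)
= is_odd(12)
= is_even(11)
= is_odd(10)
= is_even(9)
= is_odd(8)
= is_even(7)
= is_odd(6)
= is_even(5)
= is_odd(4)
= is_even(3)
= is_odd(2)
= is_even(1)
= is_odd(0)
n == 0: return False
= False


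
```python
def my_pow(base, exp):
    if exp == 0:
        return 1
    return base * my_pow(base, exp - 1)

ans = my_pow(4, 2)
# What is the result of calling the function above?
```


my_pow(4, 2)
= 4 * my_pow(4, 1)
= 4 * 4 * my_pow(4, 0)
= 4 * 4 * 1
= 16


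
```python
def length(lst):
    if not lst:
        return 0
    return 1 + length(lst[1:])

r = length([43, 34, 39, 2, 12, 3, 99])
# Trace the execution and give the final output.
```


length([43, 34, 39, 2, 12, 3, 99])
= 1 + length([34, 39, 2, 12, 3, 99])
= 1 + 1 + length([39, 2, 12, 3, 99])
= 1 + 1 + 1 + length([2, 12, 3, 99])
= 1 + 1 + 1 + 1 + length([12, 3, 99])
= 1 + 1 + 1 + 1 + 1 + length([3, 99])
= 1 + 1 + 1 + 1 + 1 + 1 + length([99])
= 1 + 1 + 1 + 1 + 1 + 1 + 1 + length([])
= 1 + 1 + 1 + 1 + 1 + 1 + 1 + 0
= 7


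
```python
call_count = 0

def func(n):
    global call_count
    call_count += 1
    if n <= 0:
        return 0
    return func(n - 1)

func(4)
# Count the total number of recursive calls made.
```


func(4) calls func(3) calls ... calls func(0)
Total calls: 4 + 1 (for base case) = 5


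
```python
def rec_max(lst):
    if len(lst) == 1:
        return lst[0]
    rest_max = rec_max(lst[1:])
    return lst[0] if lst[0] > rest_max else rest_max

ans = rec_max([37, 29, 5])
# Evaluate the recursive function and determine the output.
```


rec_max([37, 29, 5])
= compare 37 with rec_max([29, 5])
= compare 29 with rec_max([5])
Base: rec_max([5]) = 5
compare 29 with 5: max = 29
compare 37 with 29: max = 37
= 37


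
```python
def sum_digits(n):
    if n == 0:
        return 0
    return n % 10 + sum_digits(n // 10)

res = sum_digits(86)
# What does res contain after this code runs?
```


sum_digits(86)
= 6 + sum_digits(8)
= 6 + 8 + sum_digits(0)
= 6 + 8 + 0
= 14


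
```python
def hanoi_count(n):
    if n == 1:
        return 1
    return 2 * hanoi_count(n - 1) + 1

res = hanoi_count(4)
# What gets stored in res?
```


hanoi_count(4)
= 2 * hanoi_count(3) + 1
= 2 * (2 * hanoi_count(2) + 1) + 1
= 2 * (2 * (2 * hanoi_count(1) + 1) + 1) + 1
Now compute bottom-up:
hanoi_count(1) = 1
hanoi_count(2) = 2 * 1 + 1 = 3
hanoi_count(3) = 2 * 3 + 1 = 7
hanoi_count(4) = 2 * 7 + 1 = 15
= 15


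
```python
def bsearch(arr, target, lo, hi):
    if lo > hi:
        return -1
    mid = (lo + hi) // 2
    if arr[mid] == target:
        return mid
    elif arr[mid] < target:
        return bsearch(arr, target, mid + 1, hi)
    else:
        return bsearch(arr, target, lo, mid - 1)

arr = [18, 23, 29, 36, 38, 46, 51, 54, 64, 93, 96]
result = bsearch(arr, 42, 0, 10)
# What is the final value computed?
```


bsearch(arr, 42, 0, 10)
lo=0, hi=10, mid=5, arr[mid]=46
46 > 42, search left half
lo=0, hi=4, mid=2, arr[mid]=29
29 < 42, search right half
lo=3, hi=4, mid=3, arr[mid]=36
36 < 42, search right half
lo=4, hi=4, mid=4, arr[mid]=38
38 < 42, search right half
lo > hi, target not found, return -1
= -1


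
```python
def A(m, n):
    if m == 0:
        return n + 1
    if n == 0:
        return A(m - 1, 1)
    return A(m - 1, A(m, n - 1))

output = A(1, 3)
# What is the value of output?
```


A(1, 3)
= A(0, A(1, 2))
First compute A(1, 2) = 4
= A(0, 4)
= 5


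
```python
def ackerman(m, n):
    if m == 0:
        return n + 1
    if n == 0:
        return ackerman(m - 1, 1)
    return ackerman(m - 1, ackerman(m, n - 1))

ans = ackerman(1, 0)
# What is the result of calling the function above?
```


ackerman(1, 0)
n == 0: return ackerman(0, 1)
= ackerman(0, 1) = 2
= 2


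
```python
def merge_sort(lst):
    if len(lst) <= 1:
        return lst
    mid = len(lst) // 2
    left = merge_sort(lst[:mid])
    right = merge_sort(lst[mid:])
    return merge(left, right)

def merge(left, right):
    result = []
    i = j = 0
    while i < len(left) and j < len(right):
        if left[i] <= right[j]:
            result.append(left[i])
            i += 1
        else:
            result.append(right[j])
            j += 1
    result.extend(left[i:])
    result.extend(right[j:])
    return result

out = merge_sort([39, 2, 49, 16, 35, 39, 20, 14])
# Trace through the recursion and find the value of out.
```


merge_sort([39, 2, 49, 16, 35, 39, 20, 14])
Split into [39, 2, 49, 16] and [35, 39, 20, 14]
Left sorted: [2, 16, 39, 49]
Right sorted: [14, 20, 35, 39]
Merge [2, 16, 39, 49] and [14, 20, 35, 39]
= [2, 14, 16, 20, 35, 39, 39, 49]


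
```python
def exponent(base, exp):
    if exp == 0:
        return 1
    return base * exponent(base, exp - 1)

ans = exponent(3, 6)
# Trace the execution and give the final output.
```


exponent(3, 6)
= 3 * exponent(3, 5)
= 3 * 3 * exponent(3, 4)
= 3 * 3 * 3 * exponent(3, 3)
= 3 * 3 * 3 * 3 * exponent(3, 2)
= 3 * 3 * 3 * 3 * 3 * exponent(3, 1)
= 3 * 3 * 3 * 3 * 3 * 3 * exponent(3, 0)
= 3 * 3 * 3 * 3 * 3 * 3 * 1
= 729


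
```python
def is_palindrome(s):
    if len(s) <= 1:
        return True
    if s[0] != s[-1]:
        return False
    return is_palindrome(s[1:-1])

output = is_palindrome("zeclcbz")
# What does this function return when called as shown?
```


is_palindrome("zeclcbz")
"zeclcbz": s[0]='z' == s[-1]='z' -> is_palindrome("eclcb")
"eclcb": s[0]='e' != s[-1]='b' -> False
= False


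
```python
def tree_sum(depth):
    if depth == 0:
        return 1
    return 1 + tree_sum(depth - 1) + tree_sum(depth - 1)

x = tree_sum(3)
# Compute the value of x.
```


tree_sum(3)
= 1 + tree_sum(2) + tree_sum(2)
= 1 + 2 * tree_sum(2)
tree_sum(k) = 2^(k+1) - 1
tree_sum(0) = 1
tree_sum(1) = 3
tree_sum(2) = 7
tree_sum(3) = 15
tree_sum(3) = 2^4 - 1 = 15


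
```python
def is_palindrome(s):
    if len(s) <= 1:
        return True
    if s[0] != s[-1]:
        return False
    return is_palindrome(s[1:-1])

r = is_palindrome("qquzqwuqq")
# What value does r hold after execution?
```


is_palindrome("qquzqwuqq")
"qquzqwuqq": s[0]='q' == s[-1]='q' -> is_palindrome("quzqwuq")
"quzqwuq": s[0]='q' == s[-1]='q' -> is_palindrome("uzqwu")
"uzqwu": s[0]='u' == s[-1]='u' -> is_palindrome("zqw")
"zqw": s[0]='z' != s[-1]='w' -> False
= False


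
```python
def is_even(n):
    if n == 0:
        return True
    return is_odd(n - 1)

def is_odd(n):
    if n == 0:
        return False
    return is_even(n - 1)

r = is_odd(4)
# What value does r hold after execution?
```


is_odd(4)
= is_even(3)
= is_odd(2)
= is_even(1)
= is_odd(0)
n == 0: return False
= False


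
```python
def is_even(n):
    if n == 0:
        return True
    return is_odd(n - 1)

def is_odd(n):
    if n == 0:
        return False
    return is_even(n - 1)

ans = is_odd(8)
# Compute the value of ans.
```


is_odd(8)
= is_even(7)
= is_odd(6)
= is_even(5)
= is_odd(4)
= is_even(3)
= is_odd(2)
= is_even(1)
= is_odd(0)
n == 0: return False
= False


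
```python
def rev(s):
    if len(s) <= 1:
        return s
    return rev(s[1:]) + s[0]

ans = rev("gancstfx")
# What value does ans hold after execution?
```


rev("gancstfx")
= rev("ancstfx") + "g"
= rev("ncstfx") + "a" + "g"
= rev("cstfx") + "n" + "a" + "g"
= rev("stfx") + "c" + "n" + "a" + "g"
= rev("tfx") + "s" + "c" + "n" + "a" + "g"
= rev("fx") + "t" + "s" + "c" + "n" + "a" + "g"
= rev("x") + "f" + "t" + "s" + "c" + "n" + "a" + "g"
= "x" + "f" + "t" + "s" + "c" + "n" + "a" + "g"
= "xftscnag"


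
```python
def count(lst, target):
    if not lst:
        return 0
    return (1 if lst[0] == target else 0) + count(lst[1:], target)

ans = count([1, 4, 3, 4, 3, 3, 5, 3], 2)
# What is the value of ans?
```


count([1, 4, 3, 4, 3, 3, 5, 3], 2)
lst[0]=1 != 2: 0 + count([4, 3, 4, 3, 3, 5, 3], 2)
lst[0]=4 != 2: 0 + count([3, 4, 3, 3, 5, 3], 2)
lst[0]=3 != 2: 0 + count([4, 3, 3, 5, 3], 2)
lst[0]=4 != 2: 0 + count([3, 3, 5, 3], 2)
lst[0]=3 != 2: 0 + count([3, 5, 3], 2)
lst[0]=3 != 2: 0 + count([5, 3], 2)
lst[0]=5 != 2: 0 + count([3], 2)
lst[0]=3 != 2: 0 + count([], 2)
= 0


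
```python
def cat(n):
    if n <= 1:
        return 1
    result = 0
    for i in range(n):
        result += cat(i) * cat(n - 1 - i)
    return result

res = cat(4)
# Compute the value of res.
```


cat(4)
= sum of cat(i) * cat(4-1-i) for i in 0..3
First compute sub-values bottom-up:
  cat(0) = 1, cat(1) = 1
  cat(2) = 1*1 + 1*1 = 2
  cat(3) = 1*2 + 1*1 + 2*1 = 5
Now cat(4):
  cat(0)*cat(3) = 1*5 = 5
  cat(1)*cat(2) = 1*2 = 2
  cat(2)*cat(1) = 2*1 = 2
  cat(3)*cat(0) = 5*1 = 5
= 5 + 2 + 2 + 5
= 14


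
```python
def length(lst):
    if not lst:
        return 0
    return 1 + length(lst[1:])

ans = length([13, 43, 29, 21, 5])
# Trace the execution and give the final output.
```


length([13, 43, 29, 21, 5])
= 1 + length([43, 29, 21, 5])
= 1 + 1 + length([29, 21, 5])
= 1 + 1 + 1 + length([21, 5])
= 1 + 1 + 1 + 1 + length([5])
= 1 + 1 + 1 + 1 + 1 + length([])
= 1 + 1 + 1 + 1 + 1 + 0
= 5


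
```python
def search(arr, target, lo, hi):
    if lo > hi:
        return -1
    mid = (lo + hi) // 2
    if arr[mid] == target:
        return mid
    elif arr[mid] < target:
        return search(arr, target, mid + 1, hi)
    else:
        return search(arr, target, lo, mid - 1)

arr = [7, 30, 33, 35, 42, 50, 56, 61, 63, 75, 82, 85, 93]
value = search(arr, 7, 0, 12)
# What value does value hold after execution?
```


search(arr, 7, 0, 12)
lo=0, hi=12, mid=6, arr[mid]=56
56 > 7, search left half
lo=0, hi=5, mid=2, arr[mid]=33
33 > 7, search left half
lo=0, hi=1, mid=0, arr[mid]=7
arr[0] == 7, found at index 0
= 0


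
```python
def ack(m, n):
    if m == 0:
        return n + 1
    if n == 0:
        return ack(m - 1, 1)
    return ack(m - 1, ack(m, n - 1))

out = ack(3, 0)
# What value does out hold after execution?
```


ack(3, 0)
n == 0: return ack(2, 1)
= ack(2, 1) = 5
= 5


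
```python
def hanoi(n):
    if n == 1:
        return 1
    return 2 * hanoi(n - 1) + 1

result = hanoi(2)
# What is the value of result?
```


hanoi(2)
= 2 * hanoi(1) + 1
Now compute bottom-up:
hanoi(1) = 1
hanoi(2) = 2 * 1 + 1 = 3
= 3


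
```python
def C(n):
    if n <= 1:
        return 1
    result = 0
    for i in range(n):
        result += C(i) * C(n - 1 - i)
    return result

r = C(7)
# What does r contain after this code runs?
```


C(7)
= sum of C(i) * C(7-1-i) for i in 0..6
First compute sub-values bottom-up:
  C(0) = 1, C(1) = 1
  C(2) = 1*1 + 1*1 = 2
  C(3) = 1*2 + 1*1 + 2*1 = 5
  C(4) = 1*5 + 1*2 + 2*1 + 5*1 = 14
  C(5) = 1*14 + 1*5 + 2*2 + 5*1 + 14*1 = 42
  C(6) = 1*42 + 1*14 + 2*5 + 5*2 + 14*1 + 42*1 = 132
Now C(7):
  C(0)*C(6) = 1*132 = 132
  C(1)*C(5) = 1*42 = 42
  C(2)*C(4) = 2*14 = 28
  C(3)*C(3) = 5*5 = 25
  C(4)*C(2) = 14*2 = 28
  C(5)*C(1) = 42*1 = 42
  C(6)*C(0) = 132*1 = 132
= 132 + 42 + 28 + 25 + 28 + 42 + 132
= 429


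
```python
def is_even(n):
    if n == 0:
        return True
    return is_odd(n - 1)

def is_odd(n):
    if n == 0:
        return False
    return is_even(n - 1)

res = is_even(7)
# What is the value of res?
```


is_even(7)
= is_odd(6)
= is_even(5)
= is_odd(4)
= is_even(3)
= is_odd(2)
= is_even(1)
= is_odd(0)
n == 0: return False
= False


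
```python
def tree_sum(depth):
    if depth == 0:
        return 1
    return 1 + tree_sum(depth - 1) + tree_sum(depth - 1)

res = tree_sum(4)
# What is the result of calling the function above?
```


tree_sum(4)
= 1 + tree_sum(3) + tree_sum(3)
= 1 + 2 * tree_sum(3)
tree_sum(k) = 2^(k+1) - 1
tree_sum(0) = 1
tree_sum(1) = 3
tree_sum(2) = 7
tree_sum(3) = 15
tree_sum(4) = 31
tree_sum(4) = 2^5 - 1 = 31


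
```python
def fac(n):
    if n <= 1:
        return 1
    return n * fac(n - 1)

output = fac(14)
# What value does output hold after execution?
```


fac(14)
= 14 * fac(13)
= 14 * 13 * fac(12)
= 14 * 13 * 12 * fac(11)
= 14 * 13 * 12 * 11 * fac(10)
= 14 * 13 * 12 * 11 * 10 * fac(9)
= 14 * 13 * 12 * 11 * 10 * 9 * fac(8)
= 14 * 13 * 12 * 11 * 10 * 9 * 8 * fac(7)
= 14 * 13 * 12 * 11 * 10 * 9 * 8 * 7 * fac(6)
= 14 * 13 * 12 * 11 * 10 * 9 * 8 * 7 * 6 * fac(5)
= 14 * 13 * 12 * 11 * 10 * 9 * 8 * 7 * 6 * 5 * fac(4)
= 14 * 13 * 12 * 11 * 10 * 9 * 8 * 7 * 6 * 5 * 4 * fac(3)
= 14 * 13 * 12 * 11 * 10 * 9 * 8 * 7 * 6 * 5 * 4 * 3 * fac(2)
= 14 * 13 * 12 * 11 * 10 * 9 * 8 * 7 * 6 * 5 * 4 * 3 * 2 * fac(1)
= 14 * 13 * 12 * 11 * 10 * 9 * 8 * 7 * 6 * 5 * 4 * 3 * 2 * 1
= 87178291200


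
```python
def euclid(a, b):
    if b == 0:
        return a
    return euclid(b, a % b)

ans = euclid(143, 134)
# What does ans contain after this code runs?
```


euclid(143, 134)
= euclid(134, 143 % 134) = euclid(134, 9)
= euclid(9, 134 % 9) = euclid(9, 8)
= euclid(8, 9 % 8) = euclid(8, 1)
= euclid(1, 8 % 1) = euclid(1, 0)
b == 0, return a = 1


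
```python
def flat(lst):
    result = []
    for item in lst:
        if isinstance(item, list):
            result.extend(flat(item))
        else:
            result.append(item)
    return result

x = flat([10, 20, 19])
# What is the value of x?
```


flat([10, 20, 19])
Processing each element:
  10 is not a list -> append 10
  20 is not a list -> append 20
  19 is not a list -> append 19
= [10, 20, 19]


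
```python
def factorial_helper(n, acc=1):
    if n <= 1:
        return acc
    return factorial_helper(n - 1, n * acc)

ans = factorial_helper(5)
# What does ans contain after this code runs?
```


factorial_helper(5, 1)
= factorial_helper(4, 5 * 1) = factorial_helper(4, 5)
= factorial_helper(3, 4 * 5) = factorial_helper(3, 20)
= factorial_helper(2, 3 * 20) = factorial_helper(2, 60)
= factorial_helper(1, 2 * 60) = factorial_helper(1, 120)
n <= 1, return acc = 120


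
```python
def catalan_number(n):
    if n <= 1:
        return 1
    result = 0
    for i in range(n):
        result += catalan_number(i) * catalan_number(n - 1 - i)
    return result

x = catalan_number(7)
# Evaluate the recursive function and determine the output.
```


catalan_number(7)
= sum of catalan_number(i) * catalan_number(7-1-i) for i in 0..6
First compute sub-values bottom-up:
  catalan_number(0) = 1, catalan_number(1) = 1
  catalan_number(2) = 1*1 + 1*1 = 2
  catalan_number(3) = 1*2 + 1*1 + 2*1 = 5
  catalan_number(4) = 1*5 + 1*2 + 2*1 + 5*1 = 14
  catalan_number(5) = 1*14 + 1*5 + 2*2 + 5*1 + 14*1 = 42
  catalan_number(6) = 1*42 + 1*14 + 2*5 + 5*2 + 14*1 + 42*1 = 132
Now catalan_number(7):
  catalan_number(0)*catalan_number(6) = 1*132 = 132
  catalan_number(1)*catalan_number(5) = 1*42 = 42
  catalan_number(2)*catalan_number(4) = 2*14 = 28
  catalan_number(3)*catalan_number(3) = 5*5 = 25
  catalan_number(4)*catalan_number(2) = 14*2 = 28
  catalan_number(5)*catalan_number(1) = 42*1 = 42
  catalan_number(6)*catalan_number(0) = 132*1 = 132
= 132 + 42 + 28 + 25 + 28 + 42 + 132
= 429


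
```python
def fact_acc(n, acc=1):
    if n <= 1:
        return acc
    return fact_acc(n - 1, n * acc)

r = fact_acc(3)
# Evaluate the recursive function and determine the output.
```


fact_acc(3, 1)
= fact_acc(2, 3 * 1) = fact_acc(2, 3)
= fact_acc(1, 2 * 3) = fact_acc(1, 6)
n <= 1, return acc = 6


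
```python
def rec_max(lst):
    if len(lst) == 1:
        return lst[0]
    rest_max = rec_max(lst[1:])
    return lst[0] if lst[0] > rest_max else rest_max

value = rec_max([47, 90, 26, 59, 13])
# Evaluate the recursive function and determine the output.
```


rec_max([47, 90, 26, 59, 13])
= compare 47 with rec_max([90, 26, 59, 13])
= compare 90 with rec_max([26, 59, 13])
= compare 26 with rec_max([59, 13])
= compare 59 with rec_max([13])
Base: rec_max([13]) = 13
compare 59 with 13: max = 59
compare 26 with 59: max = 59
compare 90 with 59: max = 90
compare 47 with 90: max = 90
= 90


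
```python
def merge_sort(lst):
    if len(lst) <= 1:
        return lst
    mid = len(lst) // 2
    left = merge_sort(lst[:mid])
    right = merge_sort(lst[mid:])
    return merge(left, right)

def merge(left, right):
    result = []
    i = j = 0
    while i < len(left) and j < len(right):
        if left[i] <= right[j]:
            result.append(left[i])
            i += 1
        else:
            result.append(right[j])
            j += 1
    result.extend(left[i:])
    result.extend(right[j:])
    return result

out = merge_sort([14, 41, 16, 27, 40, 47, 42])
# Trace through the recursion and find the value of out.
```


merge_sort([14, 41, 16, 27, 40, 47, 42])
Split into [14, 41, 16] and [27, 40, 47, 42]
Left sorted: [14, 16, 41]
Right sorted: [27, 40, 42, 47]
Merge [14, 16, 41] and [27, 40, 42, 47]
= [14, 16, 27, 40, 41, 42, 47]


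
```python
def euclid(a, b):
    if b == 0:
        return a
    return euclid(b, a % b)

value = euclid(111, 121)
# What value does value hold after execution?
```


euclid(111, 121)
= euclid(121, 111 % 121) = euclid(121, 111)
= euclid(111, 121 % 111) = euclid(111, 10)
= euclid(10, 111 % 10) = euclid(10, 1)
= euclid(1, 10 % 1) = euclid(1, 0)
b == 0, return a = 1


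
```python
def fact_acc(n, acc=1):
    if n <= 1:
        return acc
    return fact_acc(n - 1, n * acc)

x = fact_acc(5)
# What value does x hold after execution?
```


fact_acc(5, 1)
= fact_acc(4, 5 * 1) = fact_acc(4, 5)
= fact_acc(3, 4 * 5) = fact_acc(3, 20)
= fact_acc(2, 3 * 20) = fact_acc(2, 60)
= fact_acc(1, 2 * 60) = fact_acc(1, 120)
n <= 1, return acc = 120


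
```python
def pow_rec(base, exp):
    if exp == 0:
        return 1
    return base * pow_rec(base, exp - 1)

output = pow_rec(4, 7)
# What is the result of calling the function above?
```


pow_rec(4, 7)
= 4 * pow_rec(4, 6)
= 4 * 4 * pow_rec(4, 5)
= 4 * 4 * 4 * pow_rec(4, 4)
= 4 * 4 * 4 * 4 * pow_rec(4, 3)
= 4 * 4 * 4 * 4 * 4 * pow_rec(4, 2)
= 4 * 4 * 4 * 4 * 4 * 4 * pow_rec(4, 1)
= 4 * 4 * 4 * 4 * 4 * 4 * 4 * pow_rec(4, 0)
= 4 * 4 * 4 * 4 * 4 * 4 * 4 * 1
= 16384


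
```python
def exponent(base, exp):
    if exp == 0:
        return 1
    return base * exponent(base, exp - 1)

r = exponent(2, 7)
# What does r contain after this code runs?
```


exponent(2, 7)
= 2 * exponent(2, 6)
= 2 * 2 * exponent(2, 5)
= 2 * 2 * 2 * exponent(2, 4)
= 2 * 2 * 2 * 2 * exponent(2, 3)
= 2 * 2 * 2 * 2 * 2 * exponent(2, 2)
= 2 * 2 * 2 * 2 * 2 * 2 * exponent(2, 1)
= 2 * 2 * 2 * 2 * 2 * 2 * 2 * exponent(2, 0)
= 2 * 2 * 2 * 2 * 2 * 2 * 2 * 1
= 128


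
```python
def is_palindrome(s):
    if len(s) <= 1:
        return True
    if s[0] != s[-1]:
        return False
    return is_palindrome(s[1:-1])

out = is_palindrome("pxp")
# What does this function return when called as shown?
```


is_palindrome("pxp")
"pxp": s[0]='p' == s[-1]='p' -> is_palindrome("x")
"x": len <= 1 -> True
= True


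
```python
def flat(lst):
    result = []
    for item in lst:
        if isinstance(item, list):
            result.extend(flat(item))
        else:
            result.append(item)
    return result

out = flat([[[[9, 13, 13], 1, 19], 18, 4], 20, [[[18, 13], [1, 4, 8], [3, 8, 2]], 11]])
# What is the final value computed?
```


flat([[[[9, 13, 13], 1, 19], 18, 4], 20, [[[18, 13], [1, 4, 8], [3, 8, 2]], 11]])
Processing each element:
  [[[9, 13, 13], 1, 19], 18, 4] is a list -> flat recursively -> [9, 13, 13, 1, 19, 18, 4]
  20 is not a list -> append 20
  [[[18, 13], [1, 4, 8], [3, 8, 2]], 11] is a list -> flat recursively -> [18, 13, 1, 4, 8, 3, 8, 2, 11]
= [9, 13, 13, 1, 19, 18, 4, 20, 18, 13, 1, 4, 8, 3, 8, 2, 11]


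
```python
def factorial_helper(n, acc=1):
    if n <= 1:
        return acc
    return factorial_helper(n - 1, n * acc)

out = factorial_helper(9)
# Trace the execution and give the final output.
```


factorial_helper(9, 1)
= factorial_helper(8, 9 * 1) = factorial_helper(8, 9)
= factorial_helper(7, 8 * 9) = factorial_helper(7, 72)
= factorial_helper(6, 7 * 72) = factorial_helper(6, 504)
= factorial_helper(5, 6 * 504) = factorial_helper(5, 3024)
= factorial_helper(4, 5 * 3024) = factorial_helper(4, 15120)
= factorial_helper(3, 4 * 15120) = factorial_helper(3, 60480)
= factorial_helper(2, 3 * 60480) = factorial_helper(2, 181440)
= factorial_helper(1, 2 * 181440) = factorial_helper(1, 362880)
n <= 1, return acc = 362880


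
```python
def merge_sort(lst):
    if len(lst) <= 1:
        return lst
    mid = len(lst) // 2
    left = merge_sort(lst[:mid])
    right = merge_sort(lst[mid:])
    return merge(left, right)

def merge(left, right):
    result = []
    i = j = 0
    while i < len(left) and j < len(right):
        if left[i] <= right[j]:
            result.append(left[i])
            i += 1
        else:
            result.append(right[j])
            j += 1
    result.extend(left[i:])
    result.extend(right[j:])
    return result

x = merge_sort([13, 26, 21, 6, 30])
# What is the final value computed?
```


merge_sort([13, 26, 21, 6, 30])
Split into [13, 26] and [21, 6, 30]
Left sorted: [13, 26]
Right sorted: [6, 21, 30]
Merge [13, 26] and [6, 21, 30]
= [6, 13, 21, 26, 30]


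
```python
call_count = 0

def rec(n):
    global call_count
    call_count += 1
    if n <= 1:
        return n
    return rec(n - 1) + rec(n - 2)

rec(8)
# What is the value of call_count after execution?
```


rec(8) calls rec(7) and rec(6); each non-base call branches into two more.
Let C(k) = total number of calls made by rec(k), including the call to rec(k) itself.
Base cases: C(0) = 1, C(1) = 1
Recurrence: C(k) = 1 + C(k-1) + C(k-2)
  C(2) = 1 + C(1) + C(0) = 1 + 1 + 1 = 3
  C(3) = 1 + C(2) + C(1) = 1 + 3 + 1 = 5
  C(4) = 1 + C(3) + C(2) = 1 + 5 + 3 = 9
  C(5) = 1 + C(4) + C(3) = 1 + 9 + 5 = 15
  C(6) = 1 + C(5) + C(4) = 1 + 15 + 9 = 25
  C(7) = 1 + C(6) + C(5) = 1 + 25 + 15 = 41
  C(8) = 1 + C(7) + C(6) = 1 + 41 + 25 = 67
Total calls = C(8) = 67


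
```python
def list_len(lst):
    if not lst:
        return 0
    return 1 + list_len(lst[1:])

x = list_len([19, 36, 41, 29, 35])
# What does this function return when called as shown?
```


list_len([19, 36, 41, 29, 35])
= 1 + list_len([36, 41, 29, 35])
= 1 + 1 + list_len([41, 29, 35])
= 1 + 1 + 1 + list_len([29, 35])
= 1 + 1 + 1 + 1 + list_len([35])
= 1 + 1 + 1 + 1 + 1 + list_len([])
= 1 + 1 + 1 + 1 + 1 + 0
= 5


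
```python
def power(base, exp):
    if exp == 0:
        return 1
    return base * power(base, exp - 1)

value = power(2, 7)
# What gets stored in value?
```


power(2, 7)
= 2 * power(2, 6)
= 2 * 2 * power(2, 5)
= 2 * 2 * 2 * power(2, 4)
= 2 * 2 * 2 * 2 * power(2, 3)
= 2 * 2 * 2 * 2 * 2 * power(2, 2)
= 2 * 2 * 2 * 2 * 2 * 2 * power(2, 1)
= 2 * 2 * 2 * 2 * 2 * 2 * 2 * power(2, 0)
= 2 * 2 * 2 * 2 * 2 * 2 * 2 * 1
= 128


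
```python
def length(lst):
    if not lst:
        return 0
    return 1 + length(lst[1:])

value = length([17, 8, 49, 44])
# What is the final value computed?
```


length([17, 8, 49, 44])
= 1 + length([8, 49, 44])
= 1 + 1 + length([49, 44])
= 1 + 1 + 1 + length([44])
= 1 + 1 + 1 + 1 + length([])
= 1 + 1 + 1 + 1 + 0
= 4


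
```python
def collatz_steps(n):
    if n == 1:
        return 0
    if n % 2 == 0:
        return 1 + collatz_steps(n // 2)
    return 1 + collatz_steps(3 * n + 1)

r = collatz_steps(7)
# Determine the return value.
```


collatz_steps(7)
7 is odd -> 3*7+1 = 22 -> collatz_steps(22)
22 is even -> collatz_steps(11)
11 is odd -> 3*11+1 = 34 -> collatz_steps(34)
34 is even -> collatz_steps(17)
17 is odd -> 3*17+1 = 52 -> collatz_steps(52)
52 is even -> collatz_steps(26)
26 is even -> collatz_steps(13)
13 is odd -> 3*13+1 = 40 -> collatz_steps(40)
40 is even -> collatz_steps(20)
20 is even -> collatz_steps(10)
10 is even -> collatz_steps(5)
5 is odd -> 3*5+1 = 16 -> collatz_steps(16)
16 is even -> collatz_steps(8)
8 is even -> collatz_steps(4)
4 is even -> collatz_steps(2)
2 is even -> collatz_steps(1)
Reached 1 after 16 steps
= 16


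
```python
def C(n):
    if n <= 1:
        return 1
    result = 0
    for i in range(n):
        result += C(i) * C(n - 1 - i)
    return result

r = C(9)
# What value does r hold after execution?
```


C(9)
= sum of C(i) * C(9-1-i) for i in 0..8
First compute sub-values bottom-up:
  C(0) = 1, C(1) = 1
  C(2) = 1*1 + 1*1 = 2
  C(3) = 1*2 + 1*1 + 2*1 = 5
  C(4) = 1*5 + 1*2 + 2*1 + 5*1 = 14
  C(5) = 1*14 + 1*5 + 2*2 + 5*1 + 14*1 = 42
  C(6) = 1*42 + 1*14 + 2*5 + 5*2 + 14*1 + 42*1 = 132
  C(7) = 1*132 + 1*42 + 2*14 + 5*5 + 14*2 + 42*1 + 132*1 = 429
  C(8) = 1*429 + 1*132 + 2*42 + 5*14 + 14*5 + 42*2 + 132*1 + 429*1 = 1430
Now C(9):
  C(0)*C(8) = 1*1430 = 1430
  C(1)*C(7) = 1*429 = 429
  C(2)*C(6) = 2*132 = 264
  C(3)*C(5) = 5*42 = 210
  C(4)*C(4) = 14*14 = 196
  C(5)*C(3) = 42*5 = 210
  C(6)*C(2) = 132*2 = 264
  C(7)*C(1) = 429*1 = 429
  C(8)*C(0) = 1430*1 = 1430
= 1430 + 429 + 264 + 210 + 196 + 210 + 264 + 429 + 1430
= 4862


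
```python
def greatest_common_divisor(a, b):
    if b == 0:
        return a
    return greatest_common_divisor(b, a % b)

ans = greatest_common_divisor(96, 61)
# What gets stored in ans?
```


greatest_common_divisor(96, 61)
= greatest_common_divisor(61, 96 % 61) = greatest_common_divisor(61, 35)
= greatest_common_divisor(35, 61 % 35) = greatest_common_divisor(35, 26)
= greatest_common_divisor(26, 35 % 26) = greatest_common_divisor(26, 9)
= greatest_common_divisor(9, 26 % 9) = greatest_common_divisor(9, 8)
= greatest_common_divisor(8, 9 % 8) = greatest_common_divisor(8, 1)
= greatest_common_divisor(1, 8 % 1) = greatest_common_divisor(1, 0)
b == 0, return a = 1


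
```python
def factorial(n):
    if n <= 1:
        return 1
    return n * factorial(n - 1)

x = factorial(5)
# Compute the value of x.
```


factorial(5)
= 5 * factorial(4)
= 5 * 4 * factorial(3)
= 5 * 4 * 3 * factorial(2)
= 5 * 4 * 3 * 2 * factorial(1)
= 5 * 4 * 3 * 2 * 1
= 120


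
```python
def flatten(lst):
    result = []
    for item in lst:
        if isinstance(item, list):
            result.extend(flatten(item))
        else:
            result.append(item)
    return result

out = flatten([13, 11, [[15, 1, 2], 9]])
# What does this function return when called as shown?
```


flatten([13, 11, [[15, 1, 2], 9]])
Processing each element:
  13 is not a list -> append 13
  11 is not a list -> append 11
  [[15, 1, 2], 9] is a list -> flatten recursively -> [15, 1, 2, 9]
= [13, 11, 15, 1, 2, 9]


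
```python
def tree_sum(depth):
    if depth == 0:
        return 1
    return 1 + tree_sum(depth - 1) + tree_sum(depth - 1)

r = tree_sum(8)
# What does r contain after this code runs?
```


tree_sum(8)
= 1 + tree_sum(7) + tree_sum(7)
= 1 + 2 * tree_sum(7)
tree_sum(k) = 2^(k+1) - 1
tree_sum(0) = 1
tree_sum(1) = 3
tree_sum(2) = 7
tree_sum(3) = 15
tree_sum(4) = 31
tree_sum(8) = 2^9 - 1 = 511


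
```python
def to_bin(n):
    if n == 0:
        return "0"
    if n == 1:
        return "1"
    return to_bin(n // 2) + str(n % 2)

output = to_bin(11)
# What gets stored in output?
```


to_bin(11)
= to_bin(5) + "1"
= to_bin(2) + "1" + "1"
= to_bin(1) + "0" + "1" + "1"
= "1" + "0" + "1" + "1"
= "1011"


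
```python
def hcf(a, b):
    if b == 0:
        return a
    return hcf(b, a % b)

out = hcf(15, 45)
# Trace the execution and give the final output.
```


hcf(15, 45)
= hcf(45, 15 % 45) = hcf(45, 15)
= hcf(15, 45 % 15) = hcf(15, 0)
b == 0, return a = 15


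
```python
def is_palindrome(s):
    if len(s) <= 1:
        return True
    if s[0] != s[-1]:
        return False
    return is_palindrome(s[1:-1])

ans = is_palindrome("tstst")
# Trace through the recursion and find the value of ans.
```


is_palindrome("tstst")
"tstst": s[0]='t' == s[-1]='t' -> is_palindrome("sts")
"sts": s[0]='s' == s[-1]='s' -> is_palindrome("t")
"t": len <= 1 -> True
= True


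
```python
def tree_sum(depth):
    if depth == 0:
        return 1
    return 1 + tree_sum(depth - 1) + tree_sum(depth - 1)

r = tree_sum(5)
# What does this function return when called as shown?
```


tree_sum(5)
= 1 + tree_sum(4) + tree_sum(4)
= 1 + 2 * tree_sum(4)
tree_sum(k) = 2^(k+1) - 1
tree_sum(0) = 1
tree_sum(1) = 3
tree_sum(2) = 7
tree_sum(3) = 15
tree_sum(4) = 31
tree_sum(5) = 2^6 - 1 = 63


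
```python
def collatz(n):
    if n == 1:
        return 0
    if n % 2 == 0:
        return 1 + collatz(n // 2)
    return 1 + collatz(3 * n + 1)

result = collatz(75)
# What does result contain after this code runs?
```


collatz(75)
75 is odd -> 3*75+1 = 226 -> collatz(226)
226 is even -> collatz(113)
113 is odd -> 3*113+1 = 340 -> collatz(340)
340 is even -> collatz(170)
170 is even -> collatz(85)
85 is odd -> 3*85+1 = 256 -> collatz(256)
256 is even -> collatz(128)
128 is even -> collatz(64)
64 is even -> collatz(32)
32 is even -> collatz(16)
16 is even -> collatz(8)
8 is even -> collatz(4)
4 is even -> collatz(2)
2 is even -> collatz(1)
Reached 1 after 14 steps
= 14


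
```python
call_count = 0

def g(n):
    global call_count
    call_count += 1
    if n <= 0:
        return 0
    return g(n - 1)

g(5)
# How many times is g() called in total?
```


g(5) calls g(4) calls ... calls g(0)
Total calls: 5 + 1 (for base case) = 6


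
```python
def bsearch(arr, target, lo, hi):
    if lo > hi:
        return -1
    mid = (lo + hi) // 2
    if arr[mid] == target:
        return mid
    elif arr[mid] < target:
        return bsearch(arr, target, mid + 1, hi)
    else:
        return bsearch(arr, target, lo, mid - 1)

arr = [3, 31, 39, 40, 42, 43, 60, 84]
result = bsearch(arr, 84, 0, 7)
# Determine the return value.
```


bsearch(arr, 84, 0, 7)
lo=0, hi=7, mid=3, arr[mid]=40
40 < 84, search right half
lo=4, hi=7, mid=5, arr[mid]=43
43 < 84, search right half
lo=6, hi=7, mid=6, arr[mid]=60
60 < 84, search right half
lo=7, hi=7, mid=7, arr[mid]=84
arr[7] == 84, found at index 7
= 7


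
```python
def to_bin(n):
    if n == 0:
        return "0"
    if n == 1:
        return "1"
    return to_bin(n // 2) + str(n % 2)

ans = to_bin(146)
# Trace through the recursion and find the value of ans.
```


to_bin(146)
= to_bin(73) + "0"
= to_bin(36) + "1" + "0"
= to_bin(18) + "0" + "1" + "0"
= to_bin(9) + "0" + "0" + "1" + "0"
= to_bin(4) + "1" + "0" + "0" + "1" + "0"
= to_bin(2) + "0" + "1" + "0" + "0" + "1" + "0"
= to_bin(1) + "0" + "0" + "1" + "0" + "0" + "1" + "0"
= "1" + "0" + "0" + "1" + "0" + "0" + "1" + "0"
= "10010010"


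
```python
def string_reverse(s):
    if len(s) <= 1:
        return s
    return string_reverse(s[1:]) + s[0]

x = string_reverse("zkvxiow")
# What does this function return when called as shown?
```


string_reverse("zkvxiow")
= string_reverse("kvxiow") + "z"
= string_reverse("vxiow") + "k" + "z"
= string_reverse("xiow") + "v" + "k" + "z"
= string_reverse("iow") + "x" + "v" + "k" + "z"
= string_reverse("ow") + "i" + "x" + "v" + "k" + "z"
= string_reverse("w") + "o" + "i" + "x" + "v" + "k" + "z"
= "w" + "o" + "i" + "x" + "v" + "k" + "z"
= "woixvkz"


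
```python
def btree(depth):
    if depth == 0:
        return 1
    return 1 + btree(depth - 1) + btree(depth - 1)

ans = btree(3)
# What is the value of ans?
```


btree(3)
= 1 + btree(2) + btree(2)
= 1 + 2 * btree(2)
btree(k) = 2^(k+1) - 1
btree(0) = 1
btree(1) = 3
btree(2) = 7
btree(3) = 15
btree(3) = 2^4 - 1 = 15


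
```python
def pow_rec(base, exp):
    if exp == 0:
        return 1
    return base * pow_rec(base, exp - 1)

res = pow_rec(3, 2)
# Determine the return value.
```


pow_rec(3, 2)
= 3 * pow_rec(3, 1)
= 3 * 3 * pow_rec(3, 0)
= 3 * 3 * 1
= 9


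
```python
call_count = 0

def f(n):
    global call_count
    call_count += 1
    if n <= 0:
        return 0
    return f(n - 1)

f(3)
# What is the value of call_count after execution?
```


f(3) calls f(2) calls ... calls f(0)
Total calls: 3 + 1 (for base case) = 4


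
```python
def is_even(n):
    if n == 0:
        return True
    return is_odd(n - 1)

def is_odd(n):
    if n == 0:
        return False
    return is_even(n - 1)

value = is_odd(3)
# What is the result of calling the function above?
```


is_odd(3)
= is_even(2)
= is_odd(1)
= is_even(0)
n == 0: return True
= True


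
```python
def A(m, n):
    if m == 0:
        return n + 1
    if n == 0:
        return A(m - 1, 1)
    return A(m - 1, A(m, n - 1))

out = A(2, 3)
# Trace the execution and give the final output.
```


A(2, 3)
= A(1, A(2, 2))
First compute A(2, 2) = 7
= A(1, 7)
= 9


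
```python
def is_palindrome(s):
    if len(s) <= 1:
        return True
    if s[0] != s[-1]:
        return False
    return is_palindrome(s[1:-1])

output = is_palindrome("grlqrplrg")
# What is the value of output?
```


is_palindrome("grlqrplrg")
"grlqrplrg": s[0]='g' == s[-1]='g' -> is_palindrome("rlqrplr")
"rlqrplr": s[0]='r' == s[-1]='r' -> is_palindrome("lqrpl")
"lqrpl": s[0]='l' == s[-1]='l' -> is_palindrome("qrp")
"qrp": s[0]='q' != s[-1]='p' -> False
= False


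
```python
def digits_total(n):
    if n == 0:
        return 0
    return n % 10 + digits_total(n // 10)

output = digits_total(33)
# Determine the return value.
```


digits_total(33)
= 3 + digits_total(3)
= 3 + 3 + digits_total(0)
= 3 + 3 + 0
= 6


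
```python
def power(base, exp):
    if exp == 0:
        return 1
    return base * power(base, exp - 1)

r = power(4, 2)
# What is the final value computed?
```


power(4, 2)
= 4 * power(4, 1)
= 4 * 4 * power(4, 0)
= 4 * 4 * 1
= 16


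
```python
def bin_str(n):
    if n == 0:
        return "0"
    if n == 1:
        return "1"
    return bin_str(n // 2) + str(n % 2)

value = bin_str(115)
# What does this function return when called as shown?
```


bin_str(115)
= bin_str(57) + "1"
= bin_str(28) + "1" + "1"
= bin_str(14) + "0" + "1" + "1"
= bin_str(7) + "0" + "0" + "1" + "1"
= bin_str(3) + "1" + "0" + "0" + "1" + "1"
= bin_str(1) + "1" + "1" + "0" + "0" + "1" + "1"
= "1" + "1" + "1" + "0" + "0" + "1" + "1"
= "1110011"


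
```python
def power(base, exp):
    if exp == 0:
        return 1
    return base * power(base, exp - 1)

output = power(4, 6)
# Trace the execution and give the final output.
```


power(4, 6)
= 4 * power(4, 5)
= 4 * 4 * power(4, 4)
= 4 * 4 * 4 * power(4, 3)
= 4 * 4 * 4 * 4 * power(4, 2)
= 4 * 4 * 4 * 4 * 4 * power(4, 1)
= 4 * 4 * 4 * 4 * 4 * 4 * power(4, 0)
= 4 * 4 * 4 * 4 * 4 * 4 * 1
= 4096


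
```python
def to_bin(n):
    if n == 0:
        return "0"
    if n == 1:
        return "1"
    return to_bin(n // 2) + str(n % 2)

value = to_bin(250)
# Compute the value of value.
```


to_bin(250)
= to_bin(125) + "0"
= to_bin(62) + "1" + "0"
= to_bin(31) + "0" + "1" + "0"
= to_bin(15) + "1" + "0" + "1" + "0"
= to_bin(7) + "1" + "1" + "0" + "1" + "0"
= to_bin(3) + "1" + "1" + "1" + "0" + "1" + "0"
= to_bin(1) + "1" + "1" + "1" + "1" + "0" + "1" + "0"
= "1" + "1" + "1" + "1" + "1" + "0" + "1" + "0"
= "11111010"
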